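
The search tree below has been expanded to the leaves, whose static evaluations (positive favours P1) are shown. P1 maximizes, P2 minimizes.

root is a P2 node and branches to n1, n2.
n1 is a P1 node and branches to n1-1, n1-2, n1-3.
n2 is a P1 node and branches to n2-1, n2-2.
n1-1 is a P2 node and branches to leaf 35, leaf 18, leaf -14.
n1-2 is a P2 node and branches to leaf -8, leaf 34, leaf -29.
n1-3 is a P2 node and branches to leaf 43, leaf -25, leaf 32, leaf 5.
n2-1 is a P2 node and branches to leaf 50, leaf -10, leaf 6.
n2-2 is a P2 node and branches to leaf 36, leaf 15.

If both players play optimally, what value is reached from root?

n1-1 (P2): min(35, 18, -14) = -14
n1-2 (P2): min(-8, 34, -29) = -29
n1-3 (P2): min(43, -25, 32, 5) = -25
n1 (P1): max(-14, -29, -25) = -14
n2-1 (P2): min(50, -10, 6) = -10
n2-2 (P2): min(36, 15) = 15
n2 (P1): max(-10, 15) = 15
root (P2): min(-14, 15) = -14

-14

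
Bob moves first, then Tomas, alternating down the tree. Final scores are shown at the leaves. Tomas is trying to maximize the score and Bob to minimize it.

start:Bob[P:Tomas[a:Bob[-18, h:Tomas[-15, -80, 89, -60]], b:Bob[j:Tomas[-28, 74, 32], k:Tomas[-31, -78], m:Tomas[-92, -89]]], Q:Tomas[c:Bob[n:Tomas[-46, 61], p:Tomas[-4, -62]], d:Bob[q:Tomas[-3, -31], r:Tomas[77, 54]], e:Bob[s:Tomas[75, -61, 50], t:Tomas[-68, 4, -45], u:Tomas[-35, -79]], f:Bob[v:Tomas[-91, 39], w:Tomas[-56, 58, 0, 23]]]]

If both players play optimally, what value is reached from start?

h (Tomas): max(-15, -80, 89, -60) = 89
a (Bob): min(-18, 89) = -18
j (Tomas): max(-28, 74, 32) = 74
k (Tomas): max(-31, -78) = -31
m (Tomas): max(-92, -89) = -89
b (Bob): min(74, -31, -89) = -89
P (Tomas): max(-18, -89) = -18
n (Tomas): max(-46, 61) = 61
p (Tomas): max(-4, -62) = -4
c (Bob): min(61, -4) = -4
q (Tomas): max(-3, -31) = -3
r (Tomas): max(77, 54) = 77
d (Bob): min(-3, 77) = -3
s (Tomas): max(75, -61, 50) = 75
t (Tomas): max(-68, 4, -45) = 4
u (Tomas): max(-35, -79) = -35
e (Bob): min(75, 4, -35) = -35
v (Tomas): max(-91, 39) = 39
w (Tomas): max(-56, 58, 0, 23) = 58
f (Bob): min(39, 58) = 39
Q (Tomas): max(-4, -3, -35, 39) = 39
start (Bob): min(-18, 39) = -18

-18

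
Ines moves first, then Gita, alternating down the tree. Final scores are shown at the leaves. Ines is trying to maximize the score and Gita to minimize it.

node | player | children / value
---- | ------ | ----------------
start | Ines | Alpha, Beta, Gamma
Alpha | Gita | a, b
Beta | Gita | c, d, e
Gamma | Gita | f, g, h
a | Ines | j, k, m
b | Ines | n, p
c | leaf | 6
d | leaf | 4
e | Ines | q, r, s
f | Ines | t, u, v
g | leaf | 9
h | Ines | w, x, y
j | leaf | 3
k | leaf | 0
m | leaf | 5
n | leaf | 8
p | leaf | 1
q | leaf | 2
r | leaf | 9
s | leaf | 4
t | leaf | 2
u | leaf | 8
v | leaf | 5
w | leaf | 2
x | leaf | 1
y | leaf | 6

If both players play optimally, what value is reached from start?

a (Ines): max(3, 0, 5) = 5
b (Ines): max(8, 1) = 8
Alpha (Gita): min(5, 8) = 5
e (Ines): max(2, 9, 4) = 9
Beta (Gita): min(6, 4, 9) = 4
f (Ines): max(2, 8, 5) = 8
h (Ines): max(2, 1, 6) = 6
Gamma (Gita): min(8, 9, 6) = 6
start (Ines): max(5, 4, 6) = 6

6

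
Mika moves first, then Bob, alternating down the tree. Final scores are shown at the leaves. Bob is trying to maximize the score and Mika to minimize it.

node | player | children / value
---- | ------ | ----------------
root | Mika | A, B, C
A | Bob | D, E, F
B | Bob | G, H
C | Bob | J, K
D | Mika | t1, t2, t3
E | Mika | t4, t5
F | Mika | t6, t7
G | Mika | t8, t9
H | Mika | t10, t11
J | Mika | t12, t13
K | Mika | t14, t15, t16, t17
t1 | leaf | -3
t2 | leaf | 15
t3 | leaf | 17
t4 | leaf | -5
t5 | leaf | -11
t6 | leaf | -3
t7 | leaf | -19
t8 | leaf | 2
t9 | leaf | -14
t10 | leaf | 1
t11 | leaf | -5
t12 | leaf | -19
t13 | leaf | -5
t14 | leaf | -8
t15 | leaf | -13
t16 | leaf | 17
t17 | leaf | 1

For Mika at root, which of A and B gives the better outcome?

B

D (Mika): min(-3, 15, 17) = -3
E (Mika): min(-5, -11) = -11
F (Mika): min(-3, -19) = -19
A (Bob): max(-3, -11, -19) = -3
G (Mika): min(2, -14) = -14
H (Mika): min(1, -5) = -5
B (Bob): max(-14, -5) = -5
Mika prefers the lower value; A=-3, B=-5. B is better since -5 < -3.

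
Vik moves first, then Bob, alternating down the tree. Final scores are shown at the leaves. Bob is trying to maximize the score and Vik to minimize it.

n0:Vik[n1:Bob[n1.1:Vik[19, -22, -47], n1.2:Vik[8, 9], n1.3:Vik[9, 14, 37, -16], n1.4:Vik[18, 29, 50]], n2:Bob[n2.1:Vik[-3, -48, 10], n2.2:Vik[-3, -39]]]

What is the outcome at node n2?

n2.1 (Vik): min(-3, -48, 10) = -48
n2.2 (Vik): min(-3, -39) = -39
n2 (Bob): max(-48, -39) = -39

-39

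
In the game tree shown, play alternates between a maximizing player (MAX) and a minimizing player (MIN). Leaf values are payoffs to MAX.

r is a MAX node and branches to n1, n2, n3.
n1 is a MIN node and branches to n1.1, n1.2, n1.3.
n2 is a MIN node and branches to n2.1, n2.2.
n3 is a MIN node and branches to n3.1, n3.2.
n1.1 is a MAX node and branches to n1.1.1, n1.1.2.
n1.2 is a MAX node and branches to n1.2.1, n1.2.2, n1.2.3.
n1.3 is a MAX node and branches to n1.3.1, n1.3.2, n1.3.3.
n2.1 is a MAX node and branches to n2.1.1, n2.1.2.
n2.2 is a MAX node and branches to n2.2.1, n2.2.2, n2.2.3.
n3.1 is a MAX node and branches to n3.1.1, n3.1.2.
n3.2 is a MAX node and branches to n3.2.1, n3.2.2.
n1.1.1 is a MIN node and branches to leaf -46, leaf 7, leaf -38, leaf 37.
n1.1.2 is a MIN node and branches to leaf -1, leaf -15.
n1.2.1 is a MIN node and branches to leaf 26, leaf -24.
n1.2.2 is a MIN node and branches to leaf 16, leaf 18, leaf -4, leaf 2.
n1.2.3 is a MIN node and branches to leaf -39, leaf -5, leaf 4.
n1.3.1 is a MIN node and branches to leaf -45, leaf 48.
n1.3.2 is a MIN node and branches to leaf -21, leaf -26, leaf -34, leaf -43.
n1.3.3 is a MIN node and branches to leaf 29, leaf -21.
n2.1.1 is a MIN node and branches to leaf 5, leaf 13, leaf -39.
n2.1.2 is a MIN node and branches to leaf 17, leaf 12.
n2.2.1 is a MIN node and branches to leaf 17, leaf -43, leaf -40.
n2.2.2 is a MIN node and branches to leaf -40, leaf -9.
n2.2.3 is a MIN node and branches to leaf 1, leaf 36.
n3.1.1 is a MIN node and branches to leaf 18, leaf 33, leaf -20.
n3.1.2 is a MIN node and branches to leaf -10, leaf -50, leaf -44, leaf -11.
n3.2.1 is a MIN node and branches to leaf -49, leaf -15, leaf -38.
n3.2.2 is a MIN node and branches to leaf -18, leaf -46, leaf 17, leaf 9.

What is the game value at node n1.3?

n1.3.1 (MIN): min(-45, 48) = -45
n1.3.2 (MIN): min(-21, -26, -34, -43) = -43
n1.3.3 (MIN): min(29, -21) = -21
n1.3 (MAX): max(-45, -43, -21) = -21

-21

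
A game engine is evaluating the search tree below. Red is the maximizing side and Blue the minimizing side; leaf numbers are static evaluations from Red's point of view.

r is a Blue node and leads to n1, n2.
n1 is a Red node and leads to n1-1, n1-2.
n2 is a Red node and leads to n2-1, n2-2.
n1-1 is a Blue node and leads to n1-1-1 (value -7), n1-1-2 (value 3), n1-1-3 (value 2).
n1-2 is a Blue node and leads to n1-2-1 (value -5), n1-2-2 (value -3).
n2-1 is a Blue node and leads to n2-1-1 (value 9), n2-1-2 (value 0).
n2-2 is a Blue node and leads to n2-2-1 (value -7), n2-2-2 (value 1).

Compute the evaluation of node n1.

n1-1 (Blue): min(-7, 3, 2) = -7
n1-2 (Blue): min(-5, -3) = -5
n1 (Red): max(-7, -5) = -5

-5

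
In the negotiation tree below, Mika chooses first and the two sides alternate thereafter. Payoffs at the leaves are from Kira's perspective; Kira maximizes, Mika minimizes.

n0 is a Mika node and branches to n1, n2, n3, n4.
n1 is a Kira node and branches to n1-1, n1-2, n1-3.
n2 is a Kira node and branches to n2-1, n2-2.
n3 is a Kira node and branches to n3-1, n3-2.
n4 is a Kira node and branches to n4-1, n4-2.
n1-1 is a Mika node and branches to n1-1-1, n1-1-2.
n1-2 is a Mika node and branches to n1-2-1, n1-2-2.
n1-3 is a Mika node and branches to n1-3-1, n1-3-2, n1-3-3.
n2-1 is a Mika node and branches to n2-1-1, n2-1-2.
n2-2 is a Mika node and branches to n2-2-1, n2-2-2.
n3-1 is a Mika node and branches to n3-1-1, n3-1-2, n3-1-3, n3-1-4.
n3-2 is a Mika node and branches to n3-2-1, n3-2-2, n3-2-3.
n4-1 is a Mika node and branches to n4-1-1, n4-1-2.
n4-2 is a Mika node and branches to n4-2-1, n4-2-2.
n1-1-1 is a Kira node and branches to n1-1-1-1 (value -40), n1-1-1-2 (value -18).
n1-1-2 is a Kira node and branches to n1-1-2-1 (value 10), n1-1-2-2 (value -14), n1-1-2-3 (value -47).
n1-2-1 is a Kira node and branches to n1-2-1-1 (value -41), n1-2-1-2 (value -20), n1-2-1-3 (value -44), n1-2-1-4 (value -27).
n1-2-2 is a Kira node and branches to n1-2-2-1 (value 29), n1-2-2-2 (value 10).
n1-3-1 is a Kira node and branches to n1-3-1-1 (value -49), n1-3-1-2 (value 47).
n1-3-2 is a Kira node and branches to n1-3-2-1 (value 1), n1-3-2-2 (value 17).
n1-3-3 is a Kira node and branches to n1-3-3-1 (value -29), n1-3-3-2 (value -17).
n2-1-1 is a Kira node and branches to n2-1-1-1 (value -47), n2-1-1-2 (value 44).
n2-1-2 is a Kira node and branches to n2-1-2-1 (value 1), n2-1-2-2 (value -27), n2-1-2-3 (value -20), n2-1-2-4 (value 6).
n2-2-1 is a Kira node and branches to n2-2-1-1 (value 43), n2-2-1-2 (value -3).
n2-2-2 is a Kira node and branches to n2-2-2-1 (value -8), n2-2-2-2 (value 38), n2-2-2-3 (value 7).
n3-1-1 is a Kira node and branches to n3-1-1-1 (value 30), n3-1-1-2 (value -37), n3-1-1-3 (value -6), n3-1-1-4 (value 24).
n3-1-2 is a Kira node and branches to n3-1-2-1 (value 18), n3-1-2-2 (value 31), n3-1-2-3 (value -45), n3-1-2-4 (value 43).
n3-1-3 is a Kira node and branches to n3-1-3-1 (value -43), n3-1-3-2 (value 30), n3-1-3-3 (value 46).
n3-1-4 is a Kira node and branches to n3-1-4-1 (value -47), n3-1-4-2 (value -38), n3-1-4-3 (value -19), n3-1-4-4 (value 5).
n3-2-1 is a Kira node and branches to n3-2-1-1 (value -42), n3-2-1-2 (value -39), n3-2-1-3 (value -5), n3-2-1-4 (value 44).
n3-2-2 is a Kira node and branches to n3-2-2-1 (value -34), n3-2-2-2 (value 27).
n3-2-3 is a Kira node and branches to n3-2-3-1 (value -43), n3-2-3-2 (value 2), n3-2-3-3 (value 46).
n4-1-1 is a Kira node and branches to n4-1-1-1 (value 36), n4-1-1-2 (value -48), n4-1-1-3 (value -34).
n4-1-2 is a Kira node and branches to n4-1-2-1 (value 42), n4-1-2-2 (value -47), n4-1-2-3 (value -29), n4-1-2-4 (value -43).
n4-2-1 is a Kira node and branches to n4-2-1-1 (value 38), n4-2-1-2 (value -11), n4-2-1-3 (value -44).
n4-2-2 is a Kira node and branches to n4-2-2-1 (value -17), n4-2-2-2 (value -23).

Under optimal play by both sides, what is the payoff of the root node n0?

n1-1-1 (Kira): max(-40, -18) = -18
n1-1-2 (Kira): max(10, -14, -47) = 10
n1-1 (Mika): min(-18, 10) = -18
n1-2-1 (Kira): max(-41, -20, -44, -27) = -20
n1-2-2 (Kira): max(29, 10) = 29
n1-2 (Mika): min(-20, 29) = -20
n1-3-1 (Kira): max(-49, 47) = 47
n1-3-2 (Kira): max(1, 17) = 17
n1-3-3 (Kira): max(-29, -17) = -17
n1-3 (Mika): min(47, 17, -17) = -17
n1 (Kira): max(-18, -20, -17) = -17
n2-1-1 (Kira): max(-47, 44) = 44
n2-1-2 (Kira): max(1, -27, -20, 6) = 6
n2-1 (Mika): min(44, 6) = 6
n2-2-1 (Kira): max(43, -3) = 43
n2-2-2 (Kira): max(-8, 38, 7) = 38
n2-2 (Mika): min(43, 38) = 38
n2 (Kira): max(6, 38) = 38
n3-1-1 (Kira): max(30, -37, -6, 24) = 30
n3-1-2 (Kira): max(18, 31, -45, 43) = 43
n3-1-3 (Kira): max(-43, 30, 46) = 46
n3-1-4 (Kira): max(-47, -38, -19, 5) = 5
n3-1 (Mika): min(30, 43, 46, 5) = 5
n3-2-1 (Kira): max(-42, -39, -5, 44) = 44
n3-2-2 (Kira): max(-34, 27) = 27
n3-2-3 (Kira): max(-43, 2, 46) = 46
n3-2 (Mika): min(44, 27, 46) = 27
n3 (Kira): max(5, 27) = 27
n4-1-1 (Kira): max(36, -48, -34) = 36
n4-1-2 (Kira): max(42, -47, -29, -43) = 42
n4-1 (Mika): min(36, 42) = 36
n4-2-1 (Kira): max(38, -11, -44) = 38
n4-2-2 (Kira): max(-17, -23) = -17
n4-2 (Mika): min(38, -17) = -17
n4 (Kira): max(36, -17) = 36
n0 (Mika): min(-17, 38, 27, 36) = -17

-17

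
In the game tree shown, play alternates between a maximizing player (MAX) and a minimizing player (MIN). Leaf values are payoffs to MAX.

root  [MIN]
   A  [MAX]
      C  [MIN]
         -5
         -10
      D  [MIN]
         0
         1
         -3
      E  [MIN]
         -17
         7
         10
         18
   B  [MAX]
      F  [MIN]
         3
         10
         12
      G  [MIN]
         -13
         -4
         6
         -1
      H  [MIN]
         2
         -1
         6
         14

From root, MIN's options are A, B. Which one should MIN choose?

C (MIN): min(-5, -10) = -10
D (MIN): min(0, 1, -3) = -3
E (MIN): min(-17, 7, 10, 18) = -17
A (MAX): max(-10, -3, -17) = -3
F (MIN): min(3, 10, 12) = 3
G (MIN): min(-13, -4, 6, -1) = -13
H (MIN): min(2, -1, 6, 14) = -1
B (MAX): max(3, -13, -1) = 3
root (MIN): min(-3, 3) = -3
MIN at root wants the lowest of {A=-3, B=3}, so chooses A.

A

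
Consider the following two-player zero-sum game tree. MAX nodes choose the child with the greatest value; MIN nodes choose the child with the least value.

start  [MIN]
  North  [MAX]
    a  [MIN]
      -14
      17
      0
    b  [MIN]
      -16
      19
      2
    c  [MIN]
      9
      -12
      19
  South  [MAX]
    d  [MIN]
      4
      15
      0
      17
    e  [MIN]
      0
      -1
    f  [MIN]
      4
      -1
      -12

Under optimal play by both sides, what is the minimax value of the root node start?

a (MIN): min(-14, 17, 0) = -14
b (MIN): min(-16, 19, 2) = -16
c (MIN): min(9, -12, 19) = -12
North (MAX): max(-14, -16, -12) = -12
d (MIN): min(4, 15, 0, 17) = 0
e (MIN): min(0, -1) = -1
f (MIN): min(4, -1, -12) = -12
South (MAX): max(0, -1, -12) = 0
start (MIN): min(-12, 0) = -12

-12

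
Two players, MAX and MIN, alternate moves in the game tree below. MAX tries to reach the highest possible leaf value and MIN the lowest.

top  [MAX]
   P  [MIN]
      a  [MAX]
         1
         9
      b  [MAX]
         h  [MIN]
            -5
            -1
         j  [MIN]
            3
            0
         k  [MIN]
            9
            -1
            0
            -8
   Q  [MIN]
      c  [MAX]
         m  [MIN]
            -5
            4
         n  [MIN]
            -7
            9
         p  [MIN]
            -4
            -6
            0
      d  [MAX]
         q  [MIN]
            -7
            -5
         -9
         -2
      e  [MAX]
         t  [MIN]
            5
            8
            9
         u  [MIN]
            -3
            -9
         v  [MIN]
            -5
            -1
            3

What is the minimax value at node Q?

m (MIN): min(-5, 4) = -5
n (MIN): min(-7, 9) = -7
p (MIN): min(-4, -6, 0) = -6
c (MAX): max(-5, -7, -6) = -5
q (MIN): min(-7, -5) = -7
d (MAX): max(-7, -9, -2) = -2
t (MIN): min(5, 8, 9) = 5
u (MIN): min(-3, -9) = -9
v (MIN): min(-5, -1, 3) = -5
e (MAX): max(5, -9, -5) = 5
Q (MIN): min(-5, -2, 5) = -5

-5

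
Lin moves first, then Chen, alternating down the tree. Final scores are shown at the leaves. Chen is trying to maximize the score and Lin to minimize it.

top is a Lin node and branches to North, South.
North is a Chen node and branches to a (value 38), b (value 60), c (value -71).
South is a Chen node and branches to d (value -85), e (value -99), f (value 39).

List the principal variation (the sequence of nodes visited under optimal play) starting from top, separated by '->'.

top -> South -> f

North (Chen): max(38, 60, -71) = 60
South (Chen): max(-85, -99, 39) = 39
top (Lin): min(60, 39) = 39
At top, Lin picks South (lowest: 39).
At South, Chen picks f (highest: 39).
Terminal value 39.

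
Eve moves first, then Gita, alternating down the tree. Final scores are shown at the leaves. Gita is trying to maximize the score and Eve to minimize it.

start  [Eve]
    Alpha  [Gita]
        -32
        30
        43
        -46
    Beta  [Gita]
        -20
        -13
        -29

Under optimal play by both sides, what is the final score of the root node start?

-13

Alpha (Gita): max(-32, 30, 43, -46) = 43
Beta (Gita): max(-20, -13, -29) = -13
start (Eve): min(43, -13) = -13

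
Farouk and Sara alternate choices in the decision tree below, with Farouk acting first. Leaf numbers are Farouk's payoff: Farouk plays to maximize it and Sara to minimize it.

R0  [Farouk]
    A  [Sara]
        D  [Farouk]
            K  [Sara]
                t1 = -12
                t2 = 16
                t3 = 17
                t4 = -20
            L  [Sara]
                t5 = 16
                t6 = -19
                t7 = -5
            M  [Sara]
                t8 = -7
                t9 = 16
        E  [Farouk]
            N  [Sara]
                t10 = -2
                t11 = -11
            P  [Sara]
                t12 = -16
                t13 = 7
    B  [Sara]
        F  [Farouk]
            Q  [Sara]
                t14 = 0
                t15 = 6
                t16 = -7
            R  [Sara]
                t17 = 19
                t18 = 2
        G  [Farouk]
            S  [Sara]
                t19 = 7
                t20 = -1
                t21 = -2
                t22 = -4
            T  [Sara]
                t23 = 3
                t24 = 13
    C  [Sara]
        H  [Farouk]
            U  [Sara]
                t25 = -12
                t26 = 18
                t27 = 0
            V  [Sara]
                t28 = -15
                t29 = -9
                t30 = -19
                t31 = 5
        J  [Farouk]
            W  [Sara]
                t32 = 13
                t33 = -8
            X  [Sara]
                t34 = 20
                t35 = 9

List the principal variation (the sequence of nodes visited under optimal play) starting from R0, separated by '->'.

K (Sara): min(-12, 16, 17, -20) = -20
L (Sara): min(16, -19, -5) = -19
M (Sara): min(-7, 16) = -7
D (Farouk): max(-20, -19, -7) = -7
N (Sara): min(-2, -11) = -11
P (Sara): min(-16, 7) = -16
E (Farouk): max(-11, -16) = -11
A (Sara): min(-7, -11) = -11
Q (Sara): min(0, 6, -7) = -7
R (Sara): min(19, 2) = 2
F (Farouk): max(-7, 2) = 2
S (Sara): min(7, -1, -2, -4) = -4
T (Sara): min(3, 13) = 3
G (Farouk): max(-4, 3) = 3
B (Sara): min(2, 3) = 2
U (Sara): min(-12, 18, 0) = -12
V (Sara): min(-15, -9, -19, 5) = -19
H (Farouk): max(-12, -19) = -12
W (Sara): min(13, -8) = -8
X (Sara): min(20, 9) = 9
J (Farouk): max(-8, 9) = 9
C (Sara): min(-12, 9) = -12
R0 (Farouk): max(-11, 2, -12) = 2
At R0, Farouk picks B (highest: 2).
At B, Sara picks F (lowest: 2).
At F, Farouk picks R (highest: 2).
At R, Sara picks t18 (lowest: 2).
Terminal value 2.

R0 -> B -> F -> R -> t18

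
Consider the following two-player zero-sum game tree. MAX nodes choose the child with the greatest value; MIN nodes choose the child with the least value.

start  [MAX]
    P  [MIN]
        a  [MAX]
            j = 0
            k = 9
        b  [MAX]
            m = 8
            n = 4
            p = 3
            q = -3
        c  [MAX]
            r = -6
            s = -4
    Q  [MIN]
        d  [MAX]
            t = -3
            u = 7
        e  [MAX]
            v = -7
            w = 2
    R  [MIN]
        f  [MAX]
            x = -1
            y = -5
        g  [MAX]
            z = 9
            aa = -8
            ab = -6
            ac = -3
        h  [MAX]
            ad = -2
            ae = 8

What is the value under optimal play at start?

a (MAX): max(0, 9) = 9
b (MAX): max(8, 4, 3, -3) = 8
c (MAX): max(-6, -4) = -4
P (MIN): min(9, 8, -4) = -4
d (MAX): max(-3, 7) = 7
e (MAX): max(-7, 2) = 2
Q (MIN): min(7, 2) = 2
f (MAX): max(-1, -5) = -1
g (MAX): max(9, -8, -6, -3) = 9
h (MAX): max(-2, 8) = 8
R (MIN): min(-1, 9, 8) = -1
start (MAX): max(-4, 2, -1) = 2

2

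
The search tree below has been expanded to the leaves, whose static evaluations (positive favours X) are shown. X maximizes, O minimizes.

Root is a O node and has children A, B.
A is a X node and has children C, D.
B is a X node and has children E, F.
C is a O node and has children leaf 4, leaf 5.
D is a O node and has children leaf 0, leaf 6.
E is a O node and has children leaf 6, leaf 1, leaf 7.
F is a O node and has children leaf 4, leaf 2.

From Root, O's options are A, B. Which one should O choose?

B

C (O): min(4, 5) = 4
D (O): min(0, 6) = 0
A (X): max(4, 0) = 4
E (O): min(6, 1, 7) = 1
F (O): min(4, 2) = 2
B (X): max(1, 2) = 2
Root (O): min(4, 2) = 2
O at Root wants the lowest of {A=4, B=2}, so chooses B.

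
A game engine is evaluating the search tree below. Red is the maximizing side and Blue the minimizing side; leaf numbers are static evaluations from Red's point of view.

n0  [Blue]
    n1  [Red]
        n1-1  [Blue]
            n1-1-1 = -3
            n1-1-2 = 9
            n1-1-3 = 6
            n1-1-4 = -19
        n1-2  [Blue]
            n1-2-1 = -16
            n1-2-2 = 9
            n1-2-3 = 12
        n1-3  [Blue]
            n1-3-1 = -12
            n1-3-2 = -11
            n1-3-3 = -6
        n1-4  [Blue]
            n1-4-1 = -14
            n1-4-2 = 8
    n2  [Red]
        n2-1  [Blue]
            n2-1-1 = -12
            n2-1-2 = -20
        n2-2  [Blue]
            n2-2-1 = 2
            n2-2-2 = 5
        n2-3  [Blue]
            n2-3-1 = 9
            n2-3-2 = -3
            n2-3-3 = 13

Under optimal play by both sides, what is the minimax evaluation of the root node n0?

-12

n1-1 (Blue): min(-3, 9, 6, -19) = -19
n1-2 (Blue): min(-16, 9, 12) = -16
n1-3 (Blue): min(-12, -11, -6) = -12
n1-4 (Blue): min(-14, 8) = -14
n1 (Red): max(-19, -16, -12, -14) = -12
n2-1 (Blue): min(-12, -20) = -20
n2-2 (Blue): min(2, 5) = 2
n2-3 (Blue): min(9, -3, 13) = -3
n2 (Red): max(-20, 2, -3) = 2
n0 (Blue): min(-12, 2) = -12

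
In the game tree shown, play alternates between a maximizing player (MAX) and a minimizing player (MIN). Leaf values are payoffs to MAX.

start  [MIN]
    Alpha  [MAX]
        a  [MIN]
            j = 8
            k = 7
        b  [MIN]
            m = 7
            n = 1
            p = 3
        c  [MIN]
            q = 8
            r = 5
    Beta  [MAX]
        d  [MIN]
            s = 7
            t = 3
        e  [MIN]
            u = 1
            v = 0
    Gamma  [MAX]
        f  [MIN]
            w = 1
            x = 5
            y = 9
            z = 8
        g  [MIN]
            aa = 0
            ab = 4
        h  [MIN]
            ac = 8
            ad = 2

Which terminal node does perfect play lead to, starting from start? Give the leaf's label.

ad

a (MIN): min(8, 7) = 7
b (MIN): min(7, 1, 3) = 1
c (MIN): min(8, 5) = 5
Alpha (MAX): max(7, 1, 5) = 7
d (MIN): min(7, 3) = 3
e (MIN): min(1, 0) = 0
Beta (MAX): max(3, 0) = 3
f (MIN): min(1, 5, 9, 8) = 1
g (MIN): min(0, 4) = 0
h (MIN): min(8, 2) = 2
Gamma (MAX): max(1, 0, 2) = 2
start (MIN): min(7, 3, 2) = 2
At start, MIN picks Gamma (lowest: 2).
At Gamma, MAX picks h (highest: 2).
At h, MIN picks ad (lowest: 2).
Terminal value 2.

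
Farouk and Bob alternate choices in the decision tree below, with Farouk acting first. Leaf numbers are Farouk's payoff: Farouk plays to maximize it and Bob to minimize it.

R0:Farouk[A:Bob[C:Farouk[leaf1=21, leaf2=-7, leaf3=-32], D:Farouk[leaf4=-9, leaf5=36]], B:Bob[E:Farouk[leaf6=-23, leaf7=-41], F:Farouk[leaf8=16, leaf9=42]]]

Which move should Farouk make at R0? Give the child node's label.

A

C (Farouk): max(21, -7, -32) = 21
D (Farouk): max(-9, 36) = 36
A (Bob): min(21, 36) = 21
E (Farouk): max(-23, -41) = -23
F (Farouk): max(16, 42) = 42
B (Bob): min(-23, 42) = -23
R0 (Farouk): max(21, -23) = 21
Farouk at R0 wants the highest of {A=21, B=-23}, so chooses A.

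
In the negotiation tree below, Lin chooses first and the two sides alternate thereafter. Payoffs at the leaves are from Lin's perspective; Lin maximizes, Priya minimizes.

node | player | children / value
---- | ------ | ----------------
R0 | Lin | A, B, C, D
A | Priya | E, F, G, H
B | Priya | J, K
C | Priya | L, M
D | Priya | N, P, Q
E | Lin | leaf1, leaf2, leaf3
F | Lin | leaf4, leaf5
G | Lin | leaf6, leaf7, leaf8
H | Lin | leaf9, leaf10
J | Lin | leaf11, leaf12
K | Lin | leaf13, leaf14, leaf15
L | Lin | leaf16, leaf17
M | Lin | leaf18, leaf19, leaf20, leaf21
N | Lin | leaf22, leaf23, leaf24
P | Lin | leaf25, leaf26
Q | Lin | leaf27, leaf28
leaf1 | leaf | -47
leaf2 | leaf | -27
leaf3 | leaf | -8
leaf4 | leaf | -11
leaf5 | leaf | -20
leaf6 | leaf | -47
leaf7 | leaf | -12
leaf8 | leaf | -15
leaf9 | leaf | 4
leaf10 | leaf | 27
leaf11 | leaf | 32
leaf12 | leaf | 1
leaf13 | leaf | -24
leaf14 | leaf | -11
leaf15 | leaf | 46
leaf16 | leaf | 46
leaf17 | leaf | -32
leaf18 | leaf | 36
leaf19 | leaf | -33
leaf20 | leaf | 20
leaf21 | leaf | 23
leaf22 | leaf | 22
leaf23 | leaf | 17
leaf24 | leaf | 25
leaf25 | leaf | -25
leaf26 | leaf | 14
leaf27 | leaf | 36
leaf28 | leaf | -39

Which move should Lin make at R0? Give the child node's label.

E (Lin): max(-47, -27, -8) = -8
F (Lin): max(-11, -20) = -11
G (Lin): max(-47, -12, -15) = -12
H (Lin): max(4, 27) = 27
A (Priya): min(-8, -11, -12, 27) = -12
J (Lin): max(32, 1) = 32
K (Lin): max(-24, -11, 46) = 46
B (Priya): min(32, 46) = 32
L (Lin): max(46, -32) = 46
M (Lin): max(36, -33, 20, 23) = 36
C (Priya): min(46, 36) = 36
N (Lin): max(22, 17, 25) = 25
P (Lin): max(-25, 14) = 14
Q (Lin): max(36, -39) = 36
D (Priya): min(25, 14, 36) = 14
R0 (Lin): max(-12, 32, 36, 14) = 36
Lin at R0 wants the highest of {A=-12, B=32, C=36, D=14}, so chooses C.

C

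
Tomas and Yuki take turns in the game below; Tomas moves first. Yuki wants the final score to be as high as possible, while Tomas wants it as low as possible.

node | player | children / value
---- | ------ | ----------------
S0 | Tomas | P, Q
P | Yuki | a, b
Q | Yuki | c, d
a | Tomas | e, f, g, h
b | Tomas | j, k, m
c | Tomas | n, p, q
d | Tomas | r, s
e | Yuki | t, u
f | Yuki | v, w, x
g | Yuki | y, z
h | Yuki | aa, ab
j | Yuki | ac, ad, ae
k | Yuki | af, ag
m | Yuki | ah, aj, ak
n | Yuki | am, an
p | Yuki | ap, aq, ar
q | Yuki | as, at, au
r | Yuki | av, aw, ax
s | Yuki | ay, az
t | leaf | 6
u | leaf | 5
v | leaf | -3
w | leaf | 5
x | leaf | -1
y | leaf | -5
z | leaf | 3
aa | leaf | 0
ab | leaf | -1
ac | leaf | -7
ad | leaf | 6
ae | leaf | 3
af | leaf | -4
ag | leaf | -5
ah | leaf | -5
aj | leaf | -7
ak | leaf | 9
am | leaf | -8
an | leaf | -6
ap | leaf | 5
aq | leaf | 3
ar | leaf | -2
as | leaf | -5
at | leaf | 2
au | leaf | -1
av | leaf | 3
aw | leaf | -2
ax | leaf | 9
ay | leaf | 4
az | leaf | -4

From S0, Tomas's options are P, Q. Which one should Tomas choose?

e (Yuki): max(6, 5) = 6
f (Yuki): max(-3, 5, -1) = 5
g (Yuki): max(-5, 3) = 3
h (Yuki): max(0, -1) = 0
a (Tomas): min(6, 5, 3, 0) = 0
j (Yuki): max(-7, 6, 3) = 6
k (Yuki): max(-4, -5) = -4
m (Yuki): max(-5, -7, 9) = 9
b (Tomas): min(6, -4, 9) = -4
P (Yuki): max(0, -4) = 0
n (Yuki): max(-8, -6) = -6
p (Yuki): max(5, 3, -2) = 5
q (Yuki): max(-5, 2, -1) = 2
c (Tomas): min(-6, 5, 2) = -6
r (Yuki): max(3, -2, 9) = 9
s (Yuki): max(4, -4) = 4
d (Tomas): min(9, 4) = 4
Q (Yuki): max(-6, 4) = 4
S0 (Tomas): min(0, 4) = 0
Tomas at S0 wants the lowest of {P=0, Q=4}, so chooses P.

P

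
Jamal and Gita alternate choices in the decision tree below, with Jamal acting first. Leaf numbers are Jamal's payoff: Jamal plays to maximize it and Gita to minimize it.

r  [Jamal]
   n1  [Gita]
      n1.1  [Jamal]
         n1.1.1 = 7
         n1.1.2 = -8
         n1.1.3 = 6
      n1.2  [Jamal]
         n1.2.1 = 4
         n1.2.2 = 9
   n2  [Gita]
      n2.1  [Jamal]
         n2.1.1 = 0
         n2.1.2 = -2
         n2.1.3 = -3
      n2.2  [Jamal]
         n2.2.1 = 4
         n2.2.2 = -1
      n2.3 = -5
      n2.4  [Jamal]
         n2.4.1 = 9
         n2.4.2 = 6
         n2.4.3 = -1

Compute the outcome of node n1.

7

n1.1 (Jamal): max(7, -8, 6) = 7
n1.2 (Jamal): max(4, 9) = 9
n1 (Gita): min(7, 9) = 7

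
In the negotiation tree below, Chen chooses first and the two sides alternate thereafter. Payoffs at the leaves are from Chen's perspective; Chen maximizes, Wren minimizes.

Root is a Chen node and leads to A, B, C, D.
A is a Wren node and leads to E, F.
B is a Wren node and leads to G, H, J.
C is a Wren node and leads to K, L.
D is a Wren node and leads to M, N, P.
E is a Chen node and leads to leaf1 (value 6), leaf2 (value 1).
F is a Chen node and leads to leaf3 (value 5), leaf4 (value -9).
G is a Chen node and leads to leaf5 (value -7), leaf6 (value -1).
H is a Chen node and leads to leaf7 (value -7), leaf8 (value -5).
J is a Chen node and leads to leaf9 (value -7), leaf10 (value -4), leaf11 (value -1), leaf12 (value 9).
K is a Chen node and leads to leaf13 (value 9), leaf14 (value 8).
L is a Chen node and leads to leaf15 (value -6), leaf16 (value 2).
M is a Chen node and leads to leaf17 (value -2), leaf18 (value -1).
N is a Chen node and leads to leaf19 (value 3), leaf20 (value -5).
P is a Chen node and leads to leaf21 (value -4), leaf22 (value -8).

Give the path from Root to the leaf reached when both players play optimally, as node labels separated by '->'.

E (Chen): max(6, 1) = 6
F (Chen): max(5, -9) = 5
A (Wren): min(6, 5) = 5
G (Chen): max(-7, -1) = -1
H (Chen): max(-7, -5) = -5
J (Chen): max(-7, -4, -1, 9) = 9
B (Wren): min(-1, -5, 9) = -5
K (Chen): max(9, 8) = 9
L (Chen): max(-6, 2) = 2
C (Wren): min(9, 2) = 2
M (Chen): max(-2, -1) = -1
N (Chen): max(3, -5) = 3
P (Chen): max(-4, -8) = -4
D (Wren): min(-1, 3, -4) = -4
Root (Chen): max(5, -5, 2, -4) = 5
At Root, Chen picks A (highest: 5).
At A, Wren picks F (lowest: 5).
At F, Chen picks leaf3 (highest: 5).
Terminal value 5.

Root -> A -> F -> leaf3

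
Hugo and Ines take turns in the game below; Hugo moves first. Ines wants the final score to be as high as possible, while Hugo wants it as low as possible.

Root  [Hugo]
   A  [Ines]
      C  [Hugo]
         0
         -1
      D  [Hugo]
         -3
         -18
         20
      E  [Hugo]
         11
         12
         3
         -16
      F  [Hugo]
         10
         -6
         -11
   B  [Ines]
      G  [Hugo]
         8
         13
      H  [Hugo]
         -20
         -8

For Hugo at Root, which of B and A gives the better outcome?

G (Hugo): min(8, 13) = 8
H (Hugo): min(-20, -8) = -20
B (Ines): max(8, -20) = 8
C (Hugo): min(0, -1) = -1
D (Hugo): min(-3, -18, 20) = -18
E (Hugo): min(11, 12, 3, -16) = -16
F (Hugo): min(10, -6, -11) = -11
A (Ines): max(-1, -18, -16, -11) = -1
Hugo prefers the lower value; B=8, A=-1. A is better since -1 < 8.

A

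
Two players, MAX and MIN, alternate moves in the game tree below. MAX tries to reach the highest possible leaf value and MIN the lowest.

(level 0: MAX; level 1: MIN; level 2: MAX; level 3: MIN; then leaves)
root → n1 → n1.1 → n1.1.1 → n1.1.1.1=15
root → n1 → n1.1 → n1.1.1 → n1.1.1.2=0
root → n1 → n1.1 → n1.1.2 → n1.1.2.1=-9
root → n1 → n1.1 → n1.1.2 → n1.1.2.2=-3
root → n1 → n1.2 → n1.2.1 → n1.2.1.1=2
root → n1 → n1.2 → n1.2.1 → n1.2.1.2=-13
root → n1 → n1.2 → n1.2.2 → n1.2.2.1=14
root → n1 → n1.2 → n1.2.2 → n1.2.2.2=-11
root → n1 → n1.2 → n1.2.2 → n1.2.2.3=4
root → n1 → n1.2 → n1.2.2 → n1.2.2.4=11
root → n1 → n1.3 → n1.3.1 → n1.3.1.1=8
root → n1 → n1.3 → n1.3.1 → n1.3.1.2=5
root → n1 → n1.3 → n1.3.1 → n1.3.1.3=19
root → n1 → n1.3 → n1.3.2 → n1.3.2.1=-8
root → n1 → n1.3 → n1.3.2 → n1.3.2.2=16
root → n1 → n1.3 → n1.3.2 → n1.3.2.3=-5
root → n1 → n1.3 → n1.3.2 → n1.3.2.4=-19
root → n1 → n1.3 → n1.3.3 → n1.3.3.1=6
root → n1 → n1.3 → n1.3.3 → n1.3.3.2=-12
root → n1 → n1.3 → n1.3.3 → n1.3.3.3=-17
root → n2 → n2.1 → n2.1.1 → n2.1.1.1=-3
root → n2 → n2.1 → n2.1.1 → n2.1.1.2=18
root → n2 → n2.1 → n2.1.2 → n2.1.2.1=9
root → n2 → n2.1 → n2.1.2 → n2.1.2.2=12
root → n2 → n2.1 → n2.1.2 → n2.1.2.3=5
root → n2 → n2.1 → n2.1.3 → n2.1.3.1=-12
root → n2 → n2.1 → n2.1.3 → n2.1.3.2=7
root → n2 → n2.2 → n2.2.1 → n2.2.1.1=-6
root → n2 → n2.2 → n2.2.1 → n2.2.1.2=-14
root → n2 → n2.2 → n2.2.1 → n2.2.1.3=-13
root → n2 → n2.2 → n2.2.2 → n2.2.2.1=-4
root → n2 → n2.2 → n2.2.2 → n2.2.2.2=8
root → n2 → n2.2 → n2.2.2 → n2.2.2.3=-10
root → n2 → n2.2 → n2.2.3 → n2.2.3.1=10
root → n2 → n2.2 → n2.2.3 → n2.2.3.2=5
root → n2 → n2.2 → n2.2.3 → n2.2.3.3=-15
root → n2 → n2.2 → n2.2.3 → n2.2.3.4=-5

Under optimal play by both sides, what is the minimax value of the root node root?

-10

n1.1.1 (MIN): min(15, 0) = 0
n1.1.2 (MIN): min(-9, -3) = -9
n1.1 (MAX): max(0, -9) = 0
n1.2.1 (MIN): min(2, -13) = -13
n1.2.2 (MIN): min(14, -11, 4, 11) = -11
n1.2 (MAX): max(-13, -11) = -11
n1.3.1 (MIN): min(8, 5, 19) = 5
n1.3.2 (MIN): min(-8, 16, -5, -19) = -19
n1.3.3 (MIN): min(6, -12, -17) = -17
n1.3 (MAX): max(5, -19, -17) = 5
n1 (MIN): min(0, -11, 5) = -11
n2.1.1 (MIN): min(-3, 18) = -3
n2.1.2 (MIN): min(9, 12, 5) = 5
n2.1.3 (MIN): min(-12, 7) = -12
n2.1 (MAX): max(-3, 5, -12) = 5
n2.2.1 (MIN): min(-6, -14, -13) = -14
n2.2.2 (MIN): min(-4, 8, -10) = -10
n2.2.3 (MIN): min(10, 5, -15, -5) = -15
n2.2 (MAX): max(-14, -10, -15) = -10
n2 (MIN): min(5, -10) = -10
root (MAX): max(-11, -10) = -10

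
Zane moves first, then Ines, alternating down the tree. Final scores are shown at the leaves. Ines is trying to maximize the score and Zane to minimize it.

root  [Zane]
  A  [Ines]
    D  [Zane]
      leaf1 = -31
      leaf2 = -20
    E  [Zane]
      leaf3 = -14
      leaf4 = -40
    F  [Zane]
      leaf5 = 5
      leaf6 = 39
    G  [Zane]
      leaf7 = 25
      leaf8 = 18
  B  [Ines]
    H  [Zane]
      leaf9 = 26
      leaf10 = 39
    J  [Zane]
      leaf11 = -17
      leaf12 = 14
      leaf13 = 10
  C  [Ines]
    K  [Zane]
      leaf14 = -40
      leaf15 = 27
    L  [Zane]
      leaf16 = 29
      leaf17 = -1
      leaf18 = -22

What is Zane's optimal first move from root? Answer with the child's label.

D (Zane): min(-31, -20) = -31
E (Zane): min(-14, -40) = -40
F (Zane): min(5, 39) = 5
G (Zane): min(25, 18) = 18
A (Ines): max(-31, -40, 5, 18) = 18
H (Zane): min(26, 39) = 26
J (Zane): min(-17, 14, 10) = -17
B (Ines): max(26, -17) = 26
K (Zane): min(-40, 27) = -40
L (Zane): min(29, -1, -22) = -22
C (Ines): max(-40, -22) = -22
root (Zane): min(18, 26, -22) = -22
Zane at root wants the lowest of {A=18, B=26, C=-22}, so chooses C.

C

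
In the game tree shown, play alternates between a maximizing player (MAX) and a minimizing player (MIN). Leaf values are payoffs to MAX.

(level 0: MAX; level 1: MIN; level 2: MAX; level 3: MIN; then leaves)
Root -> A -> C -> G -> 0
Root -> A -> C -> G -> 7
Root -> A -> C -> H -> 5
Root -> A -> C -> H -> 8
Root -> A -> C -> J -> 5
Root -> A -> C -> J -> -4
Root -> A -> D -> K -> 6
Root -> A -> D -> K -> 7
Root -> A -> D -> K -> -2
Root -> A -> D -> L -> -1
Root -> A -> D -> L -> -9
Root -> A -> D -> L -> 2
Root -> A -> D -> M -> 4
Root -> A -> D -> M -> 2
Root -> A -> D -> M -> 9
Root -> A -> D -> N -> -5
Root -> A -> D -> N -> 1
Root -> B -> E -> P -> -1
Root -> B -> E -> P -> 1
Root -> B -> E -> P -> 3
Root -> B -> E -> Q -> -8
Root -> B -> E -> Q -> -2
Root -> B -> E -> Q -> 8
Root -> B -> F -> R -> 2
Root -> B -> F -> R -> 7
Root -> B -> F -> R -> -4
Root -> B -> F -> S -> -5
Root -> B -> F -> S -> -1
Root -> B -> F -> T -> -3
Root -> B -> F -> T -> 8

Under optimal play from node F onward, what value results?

-3

R (MIN): min(2, 7, -4) = -4
S (MIN): min(-5, -1) = -5
T (MIN): min(-3, 8) = -3
F (MAX): max(-4, -5, -3) = -3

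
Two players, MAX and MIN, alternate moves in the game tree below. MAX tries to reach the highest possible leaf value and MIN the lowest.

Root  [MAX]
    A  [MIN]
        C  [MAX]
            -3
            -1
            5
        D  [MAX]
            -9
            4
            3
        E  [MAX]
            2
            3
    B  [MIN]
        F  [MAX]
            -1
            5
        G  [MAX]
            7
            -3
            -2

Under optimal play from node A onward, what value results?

3

C (MAX): max(-3, -1, 5) = 5
D (MAX): max(-9, 4, 3) = 4
E (MAX): max(2, 3) = 3
A (MIN): min(5, 4, 3) = 3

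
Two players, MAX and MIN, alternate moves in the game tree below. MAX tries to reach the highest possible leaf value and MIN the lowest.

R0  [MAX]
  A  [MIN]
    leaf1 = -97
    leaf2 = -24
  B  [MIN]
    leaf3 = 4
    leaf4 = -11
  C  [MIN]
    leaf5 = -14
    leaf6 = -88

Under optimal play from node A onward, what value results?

A (MIN): min(-97, -24) = -97

-97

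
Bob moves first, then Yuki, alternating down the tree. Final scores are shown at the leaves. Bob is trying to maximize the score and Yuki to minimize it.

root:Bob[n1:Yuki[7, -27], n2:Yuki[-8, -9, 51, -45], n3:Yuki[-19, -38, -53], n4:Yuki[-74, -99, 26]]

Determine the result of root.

n1 (Yuki): min(7, -27) = -27
n2 (Yuki): min(-8, -9, 51, -45) = -45
n3 (Yuki): min(-19, -38, -53) = -53
n4 (Yuki): min(-74, -99, 26) = -99
root (Bob): max(-27, -45, -53, -99) = -27

-27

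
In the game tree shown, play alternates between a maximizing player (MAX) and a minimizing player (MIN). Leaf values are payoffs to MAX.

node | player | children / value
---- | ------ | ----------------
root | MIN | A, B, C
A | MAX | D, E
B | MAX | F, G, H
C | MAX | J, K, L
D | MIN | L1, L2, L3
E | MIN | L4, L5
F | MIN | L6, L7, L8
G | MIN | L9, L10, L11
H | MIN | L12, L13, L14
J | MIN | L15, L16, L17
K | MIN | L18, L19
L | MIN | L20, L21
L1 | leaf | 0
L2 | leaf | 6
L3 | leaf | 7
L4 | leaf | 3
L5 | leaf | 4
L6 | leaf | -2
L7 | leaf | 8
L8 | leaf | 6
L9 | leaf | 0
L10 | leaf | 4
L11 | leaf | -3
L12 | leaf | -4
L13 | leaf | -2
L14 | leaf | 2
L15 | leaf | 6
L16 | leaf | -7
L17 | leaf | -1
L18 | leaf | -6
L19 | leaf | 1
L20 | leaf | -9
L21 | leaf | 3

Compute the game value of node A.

D (MIN): min(0, 6, 7) = 0
E (MIN): min(3, 4) = 3
A (MAX): max(0, 3) = 3

3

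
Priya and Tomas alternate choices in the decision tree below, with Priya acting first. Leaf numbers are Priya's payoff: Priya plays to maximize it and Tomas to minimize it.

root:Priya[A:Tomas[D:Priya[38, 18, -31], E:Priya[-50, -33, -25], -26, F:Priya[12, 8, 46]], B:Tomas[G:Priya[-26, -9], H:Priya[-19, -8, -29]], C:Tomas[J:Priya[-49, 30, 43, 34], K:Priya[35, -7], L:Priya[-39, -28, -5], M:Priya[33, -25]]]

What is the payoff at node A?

D (Priya): max(38, 18, -31) = 38
E (Priya): max(-50, -33, -25) = -25
F (Priya): max(12, 8, 46) = 46
A (Tomas): min(38, -25, -26, 46) = -26

-26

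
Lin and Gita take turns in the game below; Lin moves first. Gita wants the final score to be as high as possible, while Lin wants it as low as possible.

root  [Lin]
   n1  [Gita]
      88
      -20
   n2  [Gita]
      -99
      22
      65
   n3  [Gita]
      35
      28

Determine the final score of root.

35

n1 (Gita): max(88, -20) = 88
n2 (Gita): max(-99, 22, 65) = 65
n3 (Gita): max(35, 28) = 35
root (Lin): min(88, 65, 35) = 35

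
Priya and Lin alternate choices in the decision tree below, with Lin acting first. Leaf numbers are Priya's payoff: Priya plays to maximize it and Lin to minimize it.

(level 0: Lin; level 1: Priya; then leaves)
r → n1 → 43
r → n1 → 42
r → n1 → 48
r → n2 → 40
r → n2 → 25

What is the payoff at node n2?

40

n2 (Priya): max(40, 25) = 40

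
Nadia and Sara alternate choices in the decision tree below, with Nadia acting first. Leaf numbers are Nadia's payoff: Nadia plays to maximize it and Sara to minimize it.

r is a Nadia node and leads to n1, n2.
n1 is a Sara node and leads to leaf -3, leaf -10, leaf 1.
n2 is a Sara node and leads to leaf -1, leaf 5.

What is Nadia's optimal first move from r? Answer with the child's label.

n1 (Sara): min(-3, -10, 1) = -10
n2 (Sara): min(-1, 5) = -1
r (Nadia): max(-10, -1) = -1
Nadia at r wants the highest of {n1=-10, n2=-1}, so chooses n2.

n2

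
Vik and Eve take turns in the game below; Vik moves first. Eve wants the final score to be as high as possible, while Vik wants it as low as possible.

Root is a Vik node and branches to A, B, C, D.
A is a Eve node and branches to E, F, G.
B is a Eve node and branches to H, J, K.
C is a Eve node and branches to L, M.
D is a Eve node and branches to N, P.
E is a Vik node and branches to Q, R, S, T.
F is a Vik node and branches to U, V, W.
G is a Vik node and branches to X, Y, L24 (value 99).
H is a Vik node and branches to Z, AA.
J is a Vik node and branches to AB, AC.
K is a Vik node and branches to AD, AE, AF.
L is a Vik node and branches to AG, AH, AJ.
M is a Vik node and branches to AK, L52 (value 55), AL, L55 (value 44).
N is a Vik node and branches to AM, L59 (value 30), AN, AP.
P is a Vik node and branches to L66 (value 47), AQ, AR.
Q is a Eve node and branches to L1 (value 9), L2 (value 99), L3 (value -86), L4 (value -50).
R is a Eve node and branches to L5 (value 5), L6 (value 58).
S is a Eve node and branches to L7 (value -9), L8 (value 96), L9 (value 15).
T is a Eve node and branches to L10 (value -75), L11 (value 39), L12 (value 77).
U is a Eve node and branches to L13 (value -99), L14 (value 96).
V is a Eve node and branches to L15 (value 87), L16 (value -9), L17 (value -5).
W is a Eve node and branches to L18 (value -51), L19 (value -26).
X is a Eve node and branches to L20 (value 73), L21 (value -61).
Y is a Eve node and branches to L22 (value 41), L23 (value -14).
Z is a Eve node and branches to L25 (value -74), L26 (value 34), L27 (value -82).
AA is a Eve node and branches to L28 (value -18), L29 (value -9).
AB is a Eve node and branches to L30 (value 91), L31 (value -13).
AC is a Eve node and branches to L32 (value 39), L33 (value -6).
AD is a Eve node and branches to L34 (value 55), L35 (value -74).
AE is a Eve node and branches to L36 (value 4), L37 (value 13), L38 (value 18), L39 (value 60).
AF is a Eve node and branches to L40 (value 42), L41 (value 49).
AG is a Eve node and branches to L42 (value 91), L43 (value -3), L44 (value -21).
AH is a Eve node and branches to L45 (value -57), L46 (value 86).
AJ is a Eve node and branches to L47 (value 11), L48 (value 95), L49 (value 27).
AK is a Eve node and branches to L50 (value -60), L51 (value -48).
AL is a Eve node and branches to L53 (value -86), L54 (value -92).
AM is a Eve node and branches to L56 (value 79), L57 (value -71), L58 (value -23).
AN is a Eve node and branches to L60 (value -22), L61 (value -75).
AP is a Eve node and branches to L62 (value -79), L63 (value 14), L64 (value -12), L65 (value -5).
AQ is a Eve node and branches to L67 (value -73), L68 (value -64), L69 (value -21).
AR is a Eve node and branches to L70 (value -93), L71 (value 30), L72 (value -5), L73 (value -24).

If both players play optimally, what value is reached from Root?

Q (Eve): max(9, 99, -86, -50) = 99
R (Eve): max(5, 58) = 58
S (Eve): max(-9, 96, 15) = 96
T (Eve): max(-75, 39, 77) = 77
E (Vik): min(99, 58, 96, 77) = 58
U (Eve): max(-99, 96) = 96
V (Eve): max(87, -9, -5) = 87
W (Eve): max(-51, -26) = -26
F (Vik): min(96, 87, -26) = -26
X (Eve): max(73, -61) = 73
Y (Eve): max(41, -14) = 41
G (Vik): min(73, 41, 99) = 41
A (Eve): max(58, -26, 41) = 58
Z (Eve): max(-74, 34, -82) = 34
AA (Eve): max(-18, -9) = -9
H (Vik): min(34, -9) = -9
AB (Eve): max(91, -13) = 91
AC (Eve): max(39, -6) = 39
J (Vik): min(91, 39) = 39
AD (Eve): max(55, -74) = 55
AE (Eve): max(4, 13, 18, 60) = 60
AF (Eve): max(42, 49) = 49
K (Vik): min(55, 60, 49) = 49
B (Eve): max(-9, 39, 49) = 49
AG (Eve): max(91, -3, -21) = 91
AH (Eve): max(-57, 86) = 86
AJ (Eve): max(11, 95, 27) = 95
L (Vik): min(91, 86, 95) = 86
AK (Eve): max(-60, -48) = -48
AL (Eve): max(-86, -92) = -86
M (Vik): min(-48, 55, -86, 44) = -86
C (Eve): max(86, -86) = 86
AM (Eve): max(79, -71, -23) = 79
AN (Eve): max(-22, -75) = -22
AP (Eve): max(-79, 14, -12, -5) = 14
N (Vik): min(79, 30, -22, 14) = -22
AQ (Eve): max(-73, -64, -21) = -21
AR (Eve): max(-93, 30, -5, -24) = 30
P (Vik): min(47, -21, 30) = -21
D (Eve): max(-22, -21) = -21
Root (Vik): min(58, 49, 86, -21) = -21

-21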